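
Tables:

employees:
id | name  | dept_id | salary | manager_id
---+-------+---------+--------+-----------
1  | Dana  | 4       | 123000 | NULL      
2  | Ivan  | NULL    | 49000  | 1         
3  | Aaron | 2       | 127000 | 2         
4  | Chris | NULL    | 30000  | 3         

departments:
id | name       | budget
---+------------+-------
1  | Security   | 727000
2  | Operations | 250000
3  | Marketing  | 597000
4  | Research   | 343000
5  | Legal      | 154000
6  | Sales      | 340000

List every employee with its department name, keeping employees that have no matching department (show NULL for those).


LEFT JOIN keeps every row from employees (the left table); where dept_id has no match in departments, the department columns become NULL. Walk through each employee:
  - employee 1 (Dana): dept_id=4 -> matches Research
  - employee 2 (Ivan): dept_id=NULL, no match -> kept with NULL
  - employee 3 (Aaron): dept_id=2 -> matches Operations
  - employee 4 (Chris): dept_id=NULL, no match -> kept with NULL
All 4 rows appear; 2 have NULL department.

SQL:
SELECT a.name, b.name AS department
FROM employees a
LEFT JOIN departments b ON a.dept_id = b.id

Result:
name  | department
------+-----------
Dana  | Research  
Ivan  | NULL      
Aaron | Operations
Chris | NULL      


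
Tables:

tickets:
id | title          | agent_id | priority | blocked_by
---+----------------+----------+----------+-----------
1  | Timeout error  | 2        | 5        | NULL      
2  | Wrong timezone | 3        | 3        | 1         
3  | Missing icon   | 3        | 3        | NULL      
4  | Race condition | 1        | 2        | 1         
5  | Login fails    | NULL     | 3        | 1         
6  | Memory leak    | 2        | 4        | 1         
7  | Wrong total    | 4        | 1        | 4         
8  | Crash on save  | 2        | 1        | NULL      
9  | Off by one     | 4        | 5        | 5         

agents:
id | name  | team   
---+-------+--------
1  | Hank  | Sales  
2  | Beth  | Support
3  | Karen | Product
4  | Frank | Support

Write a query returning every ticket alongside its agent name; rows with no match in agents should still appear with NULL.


LEFT JOIN keeps every row from tickets (the left table); where agent_id has no match in agents, the agent columns become NULL. Walk through each ticket:
  - ticket 1 (Timeout error): agent_id=2 -> matches Beth
  - ticket 2 (Wrong timezone): agent_id=3 -> matches Karen
  - ticket 3 (Missing icon): agent_id=3 -> matches Karen
  - ticket 4 (Race condition): agent_id=1 -> matches Hank
  - ticket 5 (Login fails): agent_id=NULL, no match -> kept with NULL
  - ticket 6 (Memory leak): agent_id=2 -> matches Beth
  - ticket 7 (Wrong total): agent_id=4 -> matches Frank
  - ticket 8 (Crash on save): agent_id=2 -> matches Beth
  - ticket 9 (Off by one): agent_id=4 -> matches Frank
All 9 rows appear; 1 has NULL agent.

SQL:
SELECT a.title, b.name AS agent
FROM tickets a
LEFT JOIN agents b ON a.agent_id = b.id

Result:
title          | agent
---------------+------
Timeout error  | Beth 
Wrong timezone | Karen
Missing icon   | Karen
Race condition | Hank 
Login fails    | NULL 
Memory leak    | Beth 
Wrong total    | Frank
Crash on save  | Beth 
Off by one     | Frank


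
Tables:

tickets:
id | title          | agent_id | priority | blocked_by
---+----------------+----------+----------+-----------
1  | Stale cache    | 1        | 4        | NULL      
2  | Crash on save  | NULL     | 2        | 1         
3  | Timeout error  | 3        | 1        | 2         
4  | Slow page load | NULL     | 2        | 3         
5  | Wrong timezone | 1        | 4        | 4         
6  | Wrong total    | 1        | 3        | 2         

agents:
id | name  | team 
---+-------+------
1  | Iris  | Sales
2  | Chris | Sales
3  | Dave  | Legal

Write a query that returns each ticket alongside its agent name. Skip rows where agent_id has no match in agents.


INNER JOIN keeps only tickets rows whose agent_id matches an id in agents. Walk through each ticket:
  - ticket 1 (Stale cache): agent_id=1 -> matches Iris
  - ticket 2 (Crash on save): agent_id=NULL, no match -> dropped
  - ticket 3 (Timeout error): agent_id=3 -> matches Dave
  - ticket 4 (Slow page load): agent_id=NULL, no match -> dropped
  - ticket 5 (Wrong timezone): agent_id=1 -> matches Iris
  - ticket 6 (Wrong total): agent_id=1 -> matches Iris
So 2 of 6 rows are dropped.

SQL:
SELECT a.title, b.name AS agent
FROM tickets a
INNER JOIN agents b ON a.agent_id = b.id

Result:
title          | agent
---------------+------
Stale cache    | Iris 
Timeout error  | Dave 
Wrong timezone | Iris 
Wrong total    | Iris 


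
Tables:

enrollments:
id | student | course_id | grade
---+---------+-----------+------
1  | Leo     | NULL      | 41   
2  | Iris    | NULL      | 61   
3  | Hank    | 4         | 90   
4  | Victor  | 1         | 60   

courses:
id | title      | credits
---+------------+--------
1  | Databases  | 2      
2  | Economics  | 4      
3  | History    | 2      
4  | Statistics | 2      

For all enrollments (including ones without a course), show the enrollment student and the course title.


LEFT JOIN keeps every row from enrollments (the left table); where course_id has no match in courses, the course columns become NULL. Walk through each enrollment:
  - enrollment 1 (Leo): course_id=NULL, no match -> kept with NULL
  - enrollment 2 (Iris): course_id=NULL, no match -> kept with NULL
  - enrollment 3 (Hank): course_id=4 -> matches Statistics
  - enrollment 4 (Victor): course_id=1 -> matches Databases
All 4 rows appear; 2 have NULL course.

SQL:
SELECT a.student, b.title AS course
FROM enrollments a
LEFT JOIN courses b ON a.course_id = b.id

Result:
student | course    
--------+-----------
Leo     | NULL      
Iris    | NULL      
Hank    | Statistics
Victor  | Databases 


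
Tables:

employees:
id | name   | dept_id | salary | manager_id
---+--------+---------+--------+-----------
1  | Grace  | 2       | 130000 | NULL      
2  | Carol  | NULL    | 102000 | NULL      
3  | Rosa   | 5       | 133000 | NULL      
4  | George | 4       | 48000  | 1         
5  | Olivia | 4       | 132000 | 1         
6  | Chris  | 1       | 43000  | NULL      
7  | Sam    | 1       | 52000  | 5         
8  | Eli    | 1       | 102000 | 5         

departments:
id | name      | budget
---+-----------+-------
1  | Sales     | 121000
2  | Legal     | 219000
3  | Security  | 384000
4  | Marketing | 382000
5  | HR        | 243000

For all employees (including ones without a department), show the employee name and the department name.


LEFT JOIN keeps every row from employees (the left table); where dept_id has no match in departments, the department columns become NULL. Walk through each employee:
  - employee 1 (Grace): dept_id=2 -> matches Legal
  - employee 2 (Carol): dept_id=NULL, no match -> kept with NULL
  - employee 3 (Rosa): dept_id=5 -> matches HR
  - employee 4 (George): dept_id=4 -> matches Marketing
  - employee 5 (Olivia): dept_id=4 -> matches Marketing
  - employee 6 (Chris): dept_id=1 -> matches Sales
  - employee 7 (Sam): dept_id=1 -> matches Sales
  - employee 8 (Eli): dept_id=1 -> matches Sales
All 8 rows appear; 1 has NULL department.

SQL:
SELECT a.name, b.name AS department
FROM employees a
LEFT JOIN departments b ON a.dept_id = b.id

Result:
name   | department
-------+-----------
Grace  | Legal     
Carol  | NULL      
Rosa   | HR        
George | Marketing 
Olivia | Marketing 
Chris  | Sales     
Sam    | Sales     
Eli    | Sales     


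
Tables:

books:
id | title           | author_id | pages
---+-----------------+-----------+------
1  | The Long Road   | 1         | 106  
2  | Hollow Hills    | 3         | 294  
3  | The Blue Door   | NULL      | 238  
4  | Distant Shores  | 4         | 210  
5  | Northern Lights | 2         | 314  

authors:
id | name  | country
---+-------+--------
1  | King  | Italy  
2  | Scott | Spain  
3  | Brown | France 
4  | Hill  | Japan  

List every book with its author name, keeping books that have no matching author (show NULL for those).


LEFT JOIN keeps every row from books (the left table); where author_id has no match in authors, the author columns become NULL. Walk through each book:
  - book 1 (The Long Road): author_id=1 -> matches King
  - book 2 (Hollow Hills): author_id=3 -> matches Brown
  - book 3 (The Blue Door): author_id=NULL, no match -> kept with NULL
  - book 4 (Distant Shores): author_id=4 -> matches Hill
  - book 5 (Northern Lights): author_id=2 -> matches Scott
All 5 rows appear; 1 has NULL author.

SQL:
SELECT a.title, b.name AS author
FROM books a
LEFT JOIN authors b ON a.author_id = b.id

Result:
title           | author
----------------+-------
The Long Road   | King  
Hollow Hills    | Brown 
The Blue Door   | NULL  
Distant Shores  | Hill  
Northern Lights | Scott 


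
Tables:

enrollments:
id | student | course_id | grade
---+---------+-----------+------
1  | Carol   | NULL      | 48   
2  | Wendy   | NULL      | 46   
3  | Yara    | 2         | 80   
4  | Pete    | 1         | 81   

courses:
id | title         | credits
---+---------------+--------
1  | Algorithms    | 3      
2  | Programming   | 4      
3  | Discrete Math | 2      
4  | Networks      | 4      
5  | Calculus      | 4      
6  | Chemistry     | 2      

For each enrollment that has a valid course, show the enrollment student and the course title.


INNER JOIN keeps only enrollments rows whose course_id matches an id in courses. Walk through each enrollment:
  - enrollment 1 (Carol): course_id=NULL, no match -> dropped
  - enrollment 2 (Wendy): course_id=NULL, no match -> dropped
  - enrollment 3 (Yara): course_id=2 -> matches Programming
  - enrollment 4 (Pete): course_id=1 -> matches Algorithms
So 2 of 4 rows are dropped.

SQL:
SELECT a.student, b.title AS course
FROM enrollments a
INNER JOIN courses b ON a.course_id = b.id

Result:
student | course     
--------+------------
Yara    | Programming
Pete    | Algorithms 


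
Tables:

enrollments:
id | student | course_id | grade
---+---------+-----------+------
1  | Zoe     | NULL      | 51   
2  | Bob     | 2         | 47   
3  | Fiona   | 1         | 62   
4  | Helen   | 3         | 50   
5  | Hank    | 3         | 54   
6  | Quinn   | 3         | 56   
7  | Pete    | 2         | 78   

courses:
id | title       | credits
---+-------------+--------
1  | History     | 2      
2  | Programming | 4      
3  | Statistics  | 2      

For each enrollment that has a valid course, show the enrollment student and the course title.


INNER JOIN keeps only enrollments rows whose course_id matches an id in courses. Walk through each enrollment:
  - enrollment 1 (Zoe): course_id=NULL, no match -> dropped
  - enrollment 2 (Bob): course_id=2 -> matches Programming
  - enrollment 3 (Fiona): course_id=1 -> matches History
  - enrollment 4 (Helen): course_id=3 -> matches Statistics
  - enrollment 5 (Hank): course_id=3 -> matches Statistics
  - enrollment 6 (Quinn): course_id=3 -> matches Statistics
  - enrollment 7 (Pete): course_id=2 -> matches Programming
So 1 of 7 rows is dropped.

SQL:
SELECT a.student, b.title AS course
FROM enrollments a
INNER JOIN courses b ON a.course_id = b.id

Result:
student | course     
--------+------------
Bob     | Programming
Fiona   | History    
Helen   | Statistics 
Hank    | Statistics 
Quinn   | Statistics 
Pete    | Programming


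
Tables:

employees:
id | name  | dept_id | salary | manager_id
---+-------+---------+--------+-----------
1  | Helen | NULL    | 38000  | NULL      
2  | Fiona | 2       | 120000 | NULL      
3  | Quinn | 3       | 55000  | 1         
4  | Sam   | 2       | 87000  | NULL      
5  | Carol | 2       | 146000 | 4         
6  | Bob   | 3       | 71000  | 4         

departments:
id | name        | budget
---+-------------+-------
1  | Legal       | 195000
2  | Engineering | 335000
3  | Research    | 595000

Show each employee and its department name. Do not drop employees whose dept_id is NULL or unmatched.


LEFT JOIN keeps every row from employees (the left table); where dept_id has no match in departments, the department columns become NULL. Walk through each employee:
  - employee 1 (Helen): dept_id=NULL, no match -> kept with NULL
  - employee 2 (Fiona): dept_id=2 -> matches Engineering
  - employee 3 (Quinn): dept_id=3 -> matches Research
  - employee 4 (Sam): dept_id=2 -> matches Engineering
  - employee 5 (Carol): dept_id=2 -> matches Engineering
  - employee 6 (Bob): dept_id=3 -> matches Research
All 6 rows appear; 1 has NULL department.

SQL:
SELECT a.name, b.name AS department
FROM employees a
LEFT JOIN departments b ON a.dept_id = b.id

Result:
name  | department 
------+------------
Helen | NULL       
Fiona | Engineering
Quinn | Research   
Sam   | Engineering
Carol | Engineering
Bob   | Research   


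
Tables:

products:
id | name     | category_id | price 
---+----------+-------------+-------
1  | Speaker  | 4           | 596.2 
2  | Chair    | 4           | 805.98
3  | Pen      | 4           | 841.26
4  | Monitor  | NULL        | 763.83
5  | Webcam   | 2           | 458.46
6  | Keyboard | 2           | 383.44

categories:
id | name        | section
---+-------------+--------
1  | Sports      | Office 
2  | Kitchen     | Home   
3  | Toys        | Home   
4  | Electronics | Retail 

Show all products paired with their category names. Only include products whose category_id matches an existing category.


INNER JOIN keeps only products rows whose category_id matches an id in categories. Walk through each product:
  - product 1 (Speaker): category_id=4 -> matches Electronics
  - product 2 (Chair): category_id=4 -> matches Electronics
  - product 3 (Pen): category_id=4 -> matches Electronics
  - product 4 (Monitor): category_id=NULL, no match -> dropped
  - product 5 (Webcam): category_id=2 -> matches Kitchen
  - product 6 (Keyboard): category_id=2 -> matches Kitchen
So 1 of 6 rows is dropped.

SQL:
SELECT a.name, b.name AS category
FROM products a
INNER JOIN categories b ON a.category_id = b.id

Result:
name     | category   
---------+------------
Speaker  | Electronics
Chair    | Electronics
Pen      | Electronics
Webcam   | Kitchen    
Keyboard | Kitchen    


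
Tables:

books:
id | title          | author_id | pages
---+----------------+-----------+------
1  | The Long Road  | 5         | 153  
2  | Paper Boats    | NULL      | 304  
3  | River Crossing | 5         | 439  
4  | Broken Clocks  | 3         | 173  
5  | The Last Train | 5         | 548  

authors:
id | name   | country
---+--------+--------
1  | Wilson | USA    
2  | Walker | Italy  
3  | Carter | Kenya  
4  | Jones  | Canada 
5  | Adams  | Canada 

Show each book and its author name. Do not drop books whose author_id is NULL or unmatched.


LEFT JOIN keeps every row from books (the left table); where author_id has no match in authors, the author columns become NULL. Walk through each book:
  - book 1 (The Long Road): author_id=5 -> matches Adams
  - book 2 (Paper Boats): author_id=NULL, no match -> kept with NULL
  - book 3 (River Crossing): author_id=5 -> matches Adams
  - book 4 (Broken Clocks): author_id=3 -> matches Carter
  - book 5 (The Last Train): author_id=5 -> matches Adams
All 5 rows appear; 1 has NULL author.

SQL:
SELECT a.title, b.name AS author
FROM books a
LEFT JOIN authors b ON a.author_id = b.id

Result:
title          | author
---------------+-------
The Long Road  | Adams 
Paper Boats    | NULL  
River Crossing | Adams 
Broken Clocks  | Carter
The Last Train | Adams 


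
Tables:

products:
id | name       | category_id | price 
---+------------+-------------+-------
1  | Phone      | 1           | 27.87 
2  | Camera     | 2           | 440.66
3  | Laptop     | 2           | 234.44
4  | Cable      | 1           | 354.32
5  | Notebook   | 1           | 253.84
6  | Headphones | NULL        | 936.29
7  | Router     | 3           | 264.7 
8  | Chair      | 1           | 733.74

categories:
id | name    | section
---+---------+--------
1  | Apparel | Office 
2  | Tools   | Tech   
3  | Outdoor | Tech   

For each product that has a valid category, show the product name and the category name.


INNER JOIN keeps only products rows whose category_id matches an id in categories. Walk through each product:
  - product 1 (Phone): category_id=1 -> matches Apparel
  - product 2 (Camera): category_id=2 -> matches Tools
  - product 3 (Laptop): category_id=2 -> matches Tools
  - product 4 (Cable): category_id=1 -> matches Apparel
  - product 5 (Notebook): category_id=1 -> matches Apparel
  - product 6 (Headphones): category_id=NULL, no match -> dropped
  - product 7 (Router): category_id=3 -> matches Outdoor
  - product 8 (Chair): category_id=1 -> matches Apparel
So 1 of 8 rows is dropped.

SQL:
SELECT a.name, b.name AS category
FROM products a
INNER JOIN categories b ON a.category_id = b.id

Result:
name     | category
---------+---------
Phone    | Apparel 
Camera   | Tools   
Laptop   | Tools   
Cable    | Apparel 
Notebook | Apparel 
Router   | Outdoor 
Chair    | Apparel 


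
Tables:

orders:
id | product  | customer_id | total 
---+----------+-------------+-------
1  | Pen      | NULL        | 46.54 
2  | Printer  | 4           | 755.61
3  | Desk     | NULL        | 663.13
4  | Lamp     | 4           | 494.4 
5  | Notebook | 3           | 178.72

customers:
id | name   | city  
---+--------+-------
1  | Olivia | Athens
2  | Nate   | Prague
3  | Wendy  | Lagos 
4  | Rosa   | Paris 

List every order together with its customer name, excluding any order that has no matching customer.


INNER JOIN keeps only orders rows whose customer_id matches an id in customers. Walk through each order:
  - order 1 (Pen): customer_id=NULL, no match -> dropped
  - order 2 (Printer): customer_id=4 -> matches Rosa
  - order 3 (Desk): customer_id=NULL, no match -> dropped
  - order 4 (Lamp): customer_id=4 -> matches Rosa
  - order 5 (Notebook): customer_id=3 -> matches Wendy
So 2 of 5 rows are dropped.

SQL:
SELECT a.product, b.name AS customer
FROM orders a
INNER JOIN customers b ON a.customer_id = b.id

Result:
product  | customer
---------+---------
Printer  | Rosa    
Lamp     | Rosa    
Notebook | Wendy   


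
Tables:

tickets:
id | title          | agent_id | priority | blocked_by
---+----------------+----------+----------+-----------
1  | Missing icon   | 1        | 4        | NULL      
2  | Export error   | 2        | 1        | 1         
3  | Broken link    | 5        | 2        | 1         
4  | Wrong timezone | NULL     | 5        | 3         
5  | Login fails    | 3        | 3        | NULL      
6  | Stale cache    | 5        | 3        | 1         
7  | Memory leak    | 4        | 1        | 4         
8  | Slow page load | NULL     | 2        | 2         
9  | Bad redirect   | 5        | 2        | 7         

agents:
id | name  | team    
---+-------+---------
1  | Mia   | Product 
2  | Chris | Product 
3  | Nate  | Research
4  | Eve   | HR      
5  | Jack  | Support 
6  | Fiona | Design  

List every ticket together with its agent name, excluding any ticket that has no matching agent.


INNER JOIN keeps only tickets rows whose agent_id matches an id in agents. Walk through each ticket:
  - ticket 1 (Missing icon): agent_id=1 -> matches Mia
  - ticket 2 (Export error): agent_id=2 -> matches Chris
  - ticket 3 (Broken link): agent_id=5 -> matches Jack
  - ticket 4 (Wrong timezone): agent_id=NULL, no match -> dropped
  - ticket 5 (Login fails): agent_id=3 -> matches Nate
  - ticket 6 (Stale cache): agent_id=5 -> matches Jack
  - ticket 7 (Memory leak): agent_id=4 -> matches Eve
  - ticket 8 (Slow page load): agent_id=NULL, no match -> dropped
  - ticket 9 (Bad redirect): agent_id=5 -> matches Jack
So 2 of 9 rows are dropped.

SQL:
SELECT a.title, b.name AS agent
FROM tickets a
INNER JOIN agents b ON a.agent_id = b.id

Result:
title        | agent
-------------+------
Missing icon | Mia  
Export error | Chris
Broken link  | Jack 
Login fails  | Nate 
Stale cache  | Jack 
Memory leak  | Eve  
Bad redirect | Jack 


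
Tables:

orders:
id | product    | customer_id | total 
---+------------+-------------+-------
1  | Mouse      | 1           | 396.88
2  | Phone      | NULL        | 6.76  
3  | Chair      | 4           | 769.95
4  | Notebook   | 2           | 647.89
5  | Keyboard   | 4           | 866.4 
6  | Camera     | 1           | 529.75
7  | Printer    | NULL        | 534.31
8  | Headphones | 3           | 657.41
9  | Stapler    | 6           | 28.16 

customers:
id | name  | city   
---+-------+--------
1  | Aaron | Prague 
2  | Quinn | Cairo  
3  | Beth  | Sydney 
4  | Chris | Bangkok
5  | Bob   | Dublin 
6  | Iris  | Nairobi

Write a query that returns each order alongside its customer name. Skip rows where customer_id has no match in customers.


INNER JOIN keeps only orders rows whose customer_id matches an id in customers. Walk through each order:
  - order 1 (Mouse): customer_id=1 -> matches Aaron
  - order 2 (Phone): customer_id=NULL, no match -> dropped
  - order 3 (Chair): customer_id=4 -> matches Chris
  - order 4 (Notebook): customer_id=2 -> matches Quinn
  - order 5 (Keyboard): customer_id=4 -> matches Chris
  - order 6 (Camera): customer_id=1 -> matches Aaron
  - order 7 (Printer): customer_id=NULL, no match -> dropped
  - order 8 (Headphones): customer_id=3 -> matches Beth
  - order 9 (Stapler): customer_id=6 -> matches Iris
So 2 of 9 rows are dropped.

SQL:
SELECT a.product, b.name AS customer
FROM orders a
INNER JOIN customers b ON a.customer_id = b.id

Result:
product    | customer
-----------+---------
Mouse      | Aaron   
Chair      | Chris   
Notebook   | Quinn   
Keyboard   | Chris   
Camera     | Aaron   
Headphones | Beth    
Stapler    | Iris    


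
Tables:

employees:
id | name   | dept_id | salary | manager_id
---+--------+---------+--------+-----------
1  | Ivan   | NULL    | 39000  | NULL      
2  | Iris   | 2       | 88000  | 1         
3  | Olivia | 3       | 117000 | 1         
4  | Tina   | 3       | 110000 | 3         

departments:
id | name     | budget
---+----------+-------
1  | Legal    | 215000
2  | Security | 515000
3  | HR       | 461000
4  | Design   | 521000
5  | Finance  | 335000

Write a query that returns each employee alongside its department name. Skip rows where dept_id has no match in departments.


INNER JOIN keeps only employees rows whose dept_id matches an id in departments. Walk through each employee:
  - employee 1 (Ivan): dept_id=NULL, no match -> dropped
  - employee 2 (Iris): dept_id=2 -> matches Security
  - employee 3 (Olivia): dept_id=3 -> matches HR
  - employee 4 (Tina): dept_id=3 -> matches HR
So 1 of 4 rows is dropped.

SQL:
SELECT a.name, b.name AS department
FROM employees a
INNER JOIN departments b ON a.dept_id = b.id

Result:
name   | department
-------+-----------
Iris   | Security  
Olivia | HR        
Tina   | HR        


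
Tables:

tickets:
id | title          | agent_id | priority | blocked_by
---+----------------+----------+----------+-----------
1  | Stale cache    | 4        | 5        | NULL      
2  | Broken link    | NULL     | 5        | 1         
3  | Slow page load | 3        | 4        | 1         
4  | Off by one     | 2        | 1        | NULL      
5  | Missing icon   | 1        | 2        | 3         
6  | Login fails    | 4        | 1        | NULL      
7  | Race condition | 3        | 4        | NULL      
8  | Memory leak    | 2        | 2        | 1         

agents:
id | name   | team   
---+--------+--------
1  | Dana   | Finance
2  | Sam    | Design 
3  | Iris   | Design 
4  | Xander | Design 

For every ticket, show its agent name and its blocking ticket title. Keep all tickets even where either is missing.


Two LEFT JOINs from the same base table tickets: one to agents via agent_id, one to tickets itself via blocked_by. Both are LEFT so every ticket is preserved.
Match against agents:
  - ticket 1 (Stale cache): agent_id=4 -> matches Xander
  - ticket 2 (Broken link): agent_id=NULL, no match -> kept with NULL
  - ticket 3 (Slow page load): agent_id=3 -> matches Iris
  - ticket 4 (Off by one): agent_id=2 -> matches Sam
  - ticket 5 (Missing icon): agent_id=1 -> matches Dana
  - ticket 6 (Login fails): agent_id=4 -> matches Xander
  - ticket 7 (Race condition): agent_id=3 -> matches Iris
  - ticket 8 (Memory leak): agent_id=2 -> matches Sam
Match against tickets (self):
  - ticket 1 (Stale cache): blocked_by=NULL -> NULL
  - ticket 2 (Broken link): blocked_by=1 -> Stale cache
  - ticket 3 (Slow page load): blocked_by=1 -> Stale cache
  - ticket 4 (Off by one): blocked_by=NULL -> NULL
  - ticket 5 (Missing icon): blocked_by=3 -> Slow page load
  - ticket 6 (Login fails): blocked_by=NULL -> NULL
  - ticket 7 (Race condition): blocked_by=NULL -> NULL
  - ticket 8 (Memory leak): blocked_by=1 -> Stale cache

SQL:
SELECT a.title, b.name AS agent, c.title AS blocked_by
FROM tickets a
LEFT JOIN agents b ON a.agent_id = b.id
LEFT JOIN tickets c ON a.blocked_by = c.id

Result:
title          | agent  | blocked_by    
---------------+--------+---------------
Stale cache    | Xander | NULL          
Broken link    | NULL   | Stale cache   
Slow page load | Iris   | Stale cache   
Off by one     | Sam    | NULL          
Missing icon   | Dana   | Slow page load
Login fails    | Xander | NULL          
Race condition | Iris   | NULL          
Memory leak    | Sam    | Stale cache   


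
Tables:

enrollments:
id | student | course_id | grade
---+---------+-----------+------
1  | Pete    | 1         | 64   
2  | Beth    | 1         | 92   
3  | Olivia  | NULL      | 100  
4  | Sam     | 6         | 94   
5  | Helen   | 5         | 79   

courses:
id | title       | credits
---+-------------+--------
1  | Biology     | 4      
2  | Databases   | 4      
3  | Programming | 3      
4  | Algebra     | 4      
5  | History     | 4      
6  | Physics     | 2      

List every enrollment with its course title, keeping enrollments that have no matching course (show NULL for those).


LEFT JOIN keeps every row from enrollments (the left table); where course_id has no match in courses, the course columns become NULL. Walk through each enrollment:
  - enrollment 1 (Pete): course_id=1 -> matches Biology
  - enrollment 2 (Beth): course_id=1 -> matches Biology
  - enrollment 3 (Olivia): course_id=NULL, no match -> kept with NULL
  - enrollment 4 (Sam): course_id=6 -> matches Physics
  - enrollment 5 (Helen): course_id=5 -> matches History
All 5 rows appear; 1 has NULL course.

SQL:
SELECT a.student, b.title AS course
FROM enrollments a
LEFT JOIN courses b ON a.course_id = b.id

Result:
student | course 
--------+--------
Pete    | Biology
Beth    | Biology
Olivia  | NULL   
Sam     | Physics
Helen   | History


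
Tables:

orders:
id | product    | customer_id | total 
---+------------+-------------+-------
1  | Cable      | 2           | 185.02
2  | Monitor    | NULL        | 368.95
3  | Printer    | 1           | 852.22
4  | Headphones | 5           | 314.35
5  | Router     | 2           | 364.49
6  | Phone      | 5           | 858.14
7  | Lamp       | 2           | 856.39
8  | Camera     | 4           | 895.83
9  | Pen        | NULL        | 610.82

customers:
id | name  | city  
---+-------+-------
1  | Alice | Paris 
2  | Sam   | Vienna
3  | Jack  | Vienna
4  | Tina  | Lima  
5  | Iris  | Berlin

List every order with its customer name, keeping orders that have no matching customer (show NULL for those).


LEFT JOIN keeps every row from orders (the left table); where customer_id has no match in customers, the customer columns become NULL. Walk through each order:
  - order 1 (Cable): customer_id=2 -> matches Sam
  - order 2 (Monitor): customer_id=NULL, no match -> kept with NULL
  - order 3 (Printer): customer_id=1 -> matches Alice
  - order 4 (Headphones): customer_id=5 -> matches Iris
  - order 5 (Router): customer_id=2 -> matches Sam
  - order 6 (Phone): customer_id=5 -> matches Iris
  - order 7 (Lamp): customer_id=2 -> matches Sam
  - order 8 (Camera): customer_id=4 -> matches Tina
  - order 9 (Pen): customer_id=NULL, no match -> kept with NULL
All 9 rows appear; 2 have NULL customer.

SQL:
SELECT a.product, b.name AS customer
FROM orders a
LEFT JOIN customers b ON a.customer_id = b.id

Result:
product    | customer
-----------+---------
Cable      | Sam     
Monitor    | NULL    
Printer    | Alice   
Headphones | Iris    
Router     | Sam     
Phone      | Iris    
Lamp       | Sam     
Camera     | Tina    
Pen        | NULL    


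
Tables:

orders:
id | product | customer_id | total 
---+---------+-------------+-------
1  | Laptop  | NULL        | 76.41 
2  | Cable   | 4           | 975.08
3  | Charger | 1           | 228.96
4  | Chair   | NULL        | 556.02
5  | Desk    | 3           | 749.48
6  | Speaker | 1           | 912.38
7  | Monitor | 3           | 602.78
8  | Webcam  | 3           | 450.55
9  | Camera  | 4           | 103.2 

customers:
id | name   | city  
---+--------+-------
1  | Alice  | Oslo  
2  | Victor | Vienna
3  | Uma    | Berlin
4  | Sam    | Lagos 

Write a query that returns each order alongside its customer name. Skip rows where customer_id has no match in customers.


INNER JOIN keeps only orders rows whose customer_id matches an id in customers. Walk through each order:
  - order 1 (Laptop): customer_id=NULL, no match -> dropped
  - order 2 (Cable): customer_id=4 -> matches Sam
  - order 3 (Charger): customer_id=1 -> matches Alice
  - order 4 (Chair): customer_id=NULL, no match -> dropped
  - order 5 (Desk): customer_id=3 -> matches Uma
  - order 6 (Speaker): customer_id=1 -> matches Alice
  - order 7 (Monitor): customer_id=3 -> matches Uma
  - order 8 (Webcam): customer_id=3 -> matches Uma
  - order 9 (Camera): customer_id=4 -> matches Sam
So 2 of 9 rows are dropped.

SQL:
SELECT a.product, b.name AS customer
FROM orders a
INNER JOIN customers b ON a.customer_id = b.id

Result:
product | customer
--------+---------
Cable   | Sam     
Charger | Alice   
Desk    | Uma     
Speaker | Alice   
Monitor | Uma     
Webcam  | Uma     
Camera  | Sam     


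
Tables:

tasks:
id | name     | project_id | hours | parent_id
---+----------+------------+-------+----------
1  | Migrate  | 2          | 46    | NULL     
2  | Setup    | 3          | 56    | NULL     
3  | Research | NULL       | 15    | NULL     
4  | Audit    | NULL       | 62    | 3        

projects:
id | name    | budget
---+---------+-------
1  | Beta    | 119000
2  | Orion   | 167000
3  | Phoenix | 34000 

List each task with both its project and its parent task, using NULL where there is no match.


Two LEFT JOINs from the same base table tasks: one to projects via project_id, one to tasks itself via parent_id. Both are LEFT so every task is preserved.
Match against projects:
  - task 1 (Migrate): project_id=2 -> matches Orion
  - task 2 (Setup): project_id=3 -> matches Phoenix
  - task 3 (Research): project_id=NULL, no match -> kept with NULL
  - task 4 (Audit): project_id=NULL, no match -> kept with NULL
Match against tasks (self):
  - task 1 (Migrate): parent_id=NULL -> NULL
  - task 2 (Setup): parent_id=NULL -> NULL
  - task 3 (Research): parent_id=NULL -> NULL
  - task 4 (Audit): parent_id=3 -> Research

SQL:
SELECT a.name, b.name AS project, c.name AS parent
FROM tasks a
LEFT JOIN projects b ON a.project_id = b.id
LEFT JOIN tasks c ON a.parent_id = c.id

Result:
name     | project | parent  
---------+---------+---------
Migrate  | Orion   | NULL    
Setup    | Phoenix | NULL    
Research | NULL    | NULL    
Audit    | NULL    | Research


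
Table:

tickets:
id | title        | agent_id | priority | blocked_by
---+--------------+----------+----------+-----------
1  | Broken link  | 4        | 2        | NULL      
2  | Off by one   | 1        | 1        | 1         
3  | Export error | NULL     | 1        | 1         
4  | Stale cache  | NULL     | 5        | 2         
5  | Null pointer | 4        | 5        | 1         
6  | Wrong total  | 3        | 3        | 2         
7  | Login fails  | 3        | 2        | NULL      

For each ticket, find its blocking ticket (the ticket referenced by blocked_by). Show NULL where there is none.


This is a self-join: tickets is joined to a second copy of itself, matching each row's blocked_by to another row's id. Use LEFT JOIN so rows with blocked_by=NULL are kept.
  - ticket 1 (Broken link): blocked_by=NULL -> NULL
  - ticket 2 (Off by one): blocked_by=1 -> Broken link
  - ticket 3 (Export error): blocked_by=1 -> Broken link
  - ticket 4 (Stale cache): blocked_by=2 -> Off by one
  - ticket 5 (Null pointer): blocked_by=1 -> Broken link
  - ticket 6 (Wrong total): blocked_by=2 -> Off by one
  - ticket 7 (Login fails): blocked_by=NULL -> NULL

SQL:
SELECT a.title AS item, b.title AS blocked_by
FROM tickets a
LEFT JOIN tickets b ON a.blocked_by = b.id

Result:
item         | blocked_by 
-------------+------------
Broken link  | NULL       
Off by one   | Broken link
Export error | Broken link
Stale cache  | Off by one 
Null pointer | Broken link
Wrong total  | Off by one 
Login fails  | NULL       


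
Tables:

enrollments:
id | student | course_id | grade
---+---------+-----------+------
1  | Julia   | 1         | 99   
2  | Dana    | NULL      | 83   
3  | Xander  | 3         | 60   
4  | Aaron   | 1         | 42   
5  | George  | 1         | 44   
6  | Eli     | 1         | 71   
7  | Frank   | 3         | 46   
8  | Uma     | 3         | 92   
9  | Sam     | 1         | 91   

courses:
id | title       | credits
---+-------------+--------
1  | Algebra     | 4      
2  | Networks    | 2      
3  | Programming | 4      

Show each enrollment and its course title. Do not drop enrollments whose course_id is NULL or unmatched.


LEFT JOIN keeps every row from enrollments (the left table); where course_id has no match in courses, the course columns become NULL. Walk through each enrollment:
  - enrollment 1 (Julia): course_id=1 -> matches Algebra
  - enrollment 2 (Dana): course_id=NULL, no match -> kept with NULL
  - enrollment 3 (Xander): course_id=3 -> matches Programming
  - enrollment 4 (Aaron): course_id=1 -> matches Algebra
  - enrollment 5 (George): course_id=1 -> matches Algebra
  - enrollment 6 (Eli): course_id=1 -> matches Algebra
  - enrollment 7 (Frank): course_id=3 -> matches Programming
  - enrollment 8 (Uma): course_id=3 -> matches Programming
  - enrollment 9 (Sam): course_id=1 -> matches Algebra
All 9 rows appear; 1 has NULL course.

SQL:
SELECT a.student, b.title AS course
FROM enrollments a
LEFT JOIN courses b ON a.course_id = b.id

Result:
student | course     
--------+------------
Julia   | Algebra    
Dana    | NULL       
Xander  | Programming
Aaron   | Algebra    
George  | Algebra    
Eli     | Algebra    
Frank   | Programming
Uma     | Programming
Sam     | Algebra    


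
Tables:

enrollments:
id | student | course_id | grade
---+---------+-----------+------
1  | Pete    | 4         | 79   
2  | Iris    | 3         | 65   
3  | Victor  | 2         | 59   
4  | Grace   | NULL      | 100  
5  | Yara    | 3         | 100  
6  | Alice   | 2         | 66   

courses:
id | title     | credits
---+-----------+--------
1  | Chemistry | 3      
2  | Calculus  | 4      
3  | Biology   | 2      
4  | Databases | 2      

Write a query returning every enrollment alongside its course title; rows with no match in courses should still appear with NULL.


LEFT JOIN keeps every row from enrollments (the left table); where course_id has no match in courses, the course columns become NULL. Walk through each enrollment:
  - enrollment 1 (Pete): course_id=4 -> matches Databases
  - enrollment 2 (Iris): course_id=3 -> matches Biology
  - enrollment 3 (Victor): course_id=2 -> matches Calculus
  - enrollment 4 (Grace): course_id=NULL, no match -> kept with NULL
  - enrollment 5 (Yara): course_id=3 -> matches Biology
  - enrollment 6 (Alice): course_id=2 -> matches Calculus
All 6 rows appear; 1 has NULL course.

SQL:
SELECT a.student, b.title AS course
FROM enrollments a
LEFT JOIN courses b ON a.course_id = b.id

Result:
student | course   
--------+----------
Pete    | Databases
Iris    | Biology  
Victor  | Calculus 
Grace   | NULL     
Yara    | Biology  
Alice   | Calculus 


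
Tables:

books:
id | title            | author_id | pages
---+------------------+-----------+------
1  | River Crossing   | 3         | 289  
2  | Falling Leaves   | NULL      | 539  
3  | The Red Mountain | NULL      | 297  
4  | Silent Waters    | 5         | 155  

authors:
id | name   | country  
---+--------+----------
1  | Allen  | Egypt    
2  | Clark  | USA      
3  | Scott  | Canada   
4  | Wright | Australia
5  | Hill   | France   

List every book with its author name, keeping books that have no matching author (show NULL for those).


LEFT JOIN keeps every row from books (the left table); where author_id has no match in authors, the author columns become NULL. Walk through each book:
  - book 1 (River Crossing): author_id=3 -> matches Scott
  - book 2 (Falling Leaves): author_id=NULL, no match -> kept with NULL
  - book 3 (The Red Mountain): author_id=NULL, no match -> kept with NULL
  - book 4 (Silent Waters): author_id=5 -> matches Hill
All 4 rows appear; 2 have NULL author.

SQL:
SELECT a.title, b.name AS author
FROM books a
LEFT JOIN authors b ON a.author_id = b.id

Result:
title            | author
-----------------+-------
River Crossing   | Scott 
Falling Leaves   | NULL  
The Red Mountain | NULL  
Silent Waters    | Hill  


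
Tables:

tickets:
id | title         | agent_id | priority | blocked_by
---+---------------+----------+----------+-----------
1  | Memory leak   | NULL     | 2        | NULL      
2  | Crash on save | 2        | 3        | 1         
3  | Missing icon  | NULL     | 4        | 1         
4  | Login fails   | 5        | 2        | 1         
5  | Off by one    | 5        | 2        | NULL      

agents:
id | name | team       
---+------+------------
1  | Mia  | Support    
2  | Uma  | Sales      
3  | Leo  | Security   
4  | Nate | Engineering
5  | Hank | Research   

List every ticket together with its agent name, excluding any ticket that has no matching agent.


INNER JOIN keeps only tickets rows whose agent_id matches an id in agents. Walk through each ticket:
  - ticket 1 (Memory leak): agent_id=NULL, no match -> dropped
  - ticket 2 (Crash on save): agent_id=2 -> matches Uma
  - ticket 3 (Missing icon): agent_id=NULL, no match -> dropped
  - ticket 4 (Login fails): agent_id=5 -> matches Hank
  - ticket 5 (Off by one): agent_id=5 -> matches Hank
So 2 of 5 rows are dropped.

SQL:
SELECT a.title, b.name AS agent
FROM tickets a
INNER JOIN agents b ON a.agent_id = b.id

Result:
title         | agent
--------------+------
Crash on save | Uma  
Login fails   | Hank 
Off by one    | Hank 


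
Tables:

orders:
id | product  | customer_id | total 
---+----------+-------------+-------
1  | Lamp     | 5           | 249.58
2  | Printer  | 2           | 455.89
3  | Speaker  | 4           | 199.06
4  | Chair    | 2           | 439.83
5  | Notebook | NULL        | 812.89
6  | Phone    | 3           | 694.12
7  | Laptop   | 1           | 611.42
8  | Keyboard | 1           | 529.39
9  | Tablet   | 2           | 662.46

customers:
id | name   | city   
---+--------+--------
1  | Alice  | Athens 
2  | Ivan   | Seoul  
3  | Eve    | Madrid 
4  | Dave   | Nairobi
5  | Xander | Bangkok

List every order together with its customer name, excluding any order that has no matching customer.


INNER JOIN keeps only orders rows whose customer_id matches an id in customers. Walk through each order:
  - order 1 (Lamp): customer_id=5 -> matches Xander
  - order 2 (Printer): customer_id=2 -> matches Ivan
  - order 3 (Speaker): customer_id=4 -> matches Dave
  - order 4 (Chair): customer_id=2 -> matches Ivan
  - order 5 (Notebook): customer_id=NULL, no match -> dropped
  - order 6 (Phone): customer_id=3 -> matches Eve
  - order 7 (Laptop): customer_id=1 -> matches Alice
  - order 8 (Keyboard): customer_id=1 -> matches Alice
  - order 9 (Tablet): customer_id=2 -> matches Ivan
So 1 of 9 rows is dropped.

SQL:
SELECT a.product, b.name AS customer
FROM orders a
INNER JOIN customers b ON a.customer_id = b.id

Result:
product  | customer
---------+---------
Lamp     | Xander  
Printer  | Ivan    
Speaker  | Dave    
Chair    | Ivan    
Phone    | Eve     
Laptop   | Alice   
Keyboard | Alice   
Tablet   | Ivan    


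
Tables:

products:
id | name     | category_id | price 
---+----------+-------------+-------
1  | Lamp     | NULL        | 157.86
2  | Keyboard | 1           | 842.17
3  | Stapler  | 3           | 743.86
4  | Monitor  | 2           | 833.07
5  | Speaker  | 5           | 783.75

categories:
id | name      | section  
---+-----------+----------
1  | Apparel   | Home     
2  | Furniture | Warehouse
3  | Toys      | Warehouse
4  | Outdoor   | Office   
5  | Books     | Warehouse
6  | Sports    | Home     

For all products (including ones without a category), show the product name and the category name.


LEFT JOIN keeps every row from products (the left table); where category_id has no match in categories, the category columns become NULL. Walk through each product:
  - product 1 (Lamp): category_id=NULL, no match -> kept with NULL
  - product 2 (Keyboard): category_id=1 -> matches Apparel
  - product 3 (Stapler): category_id=3 -> matches Toys
  - product 4 (Monitor): category_id=2 -> matches Furniture
  - product 5 (Speaker): category_id=5 -> matches Books
All 5 rows appear; 1 has NULL category.

SQL:
SELECT a.name, b.name AS category
FROM products a
LEFT JOIN categories b ON a.category_id = b.id

Result:
name     | category 
---------+----------
Lamp     | NULL     
Keyboard | Apparel  
Stapler  | Toys     
Monitor  | Furniture
Speaker  | Books    
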